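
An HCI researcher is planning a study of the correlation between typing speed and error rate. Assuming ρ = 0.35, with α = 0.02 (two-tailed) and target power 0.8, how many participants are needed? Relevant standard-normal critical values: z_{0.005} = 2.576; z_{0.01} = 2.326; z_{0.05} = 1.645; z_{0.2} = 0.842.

Fisher's z: C = ½·ln((1+r)/(1−r)) = ½·ln(2.0769) = 0.3654.
n = ((z_{α/2} + z_β)/C)² + 3.
(2.326 + 0.842) / 0.3654 = 3.168 / 0.3654 = 8.670.
n = 8.670² + 3 = 75.17 + 3 = 78.2.
Round up.

n = 79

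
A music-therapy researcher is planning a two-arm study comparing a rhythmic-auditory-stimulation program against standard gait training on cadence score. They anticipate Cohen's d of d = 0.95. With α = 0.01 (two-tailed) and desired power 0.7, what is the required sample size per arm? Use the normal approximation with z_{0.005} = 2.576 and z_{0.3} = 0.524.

n = 22 per group

For two independent groups with equal n: n = 2·((z_{α/2} + z_β) / d)².
z_{α/2} + z_β = 2.576 + 0.524 = 3.100.
n = 2 × (3.100 / 0.95)² = 2 × 3.263² = 2 × 10.65 = 21.3.
Round up to the next whole participant.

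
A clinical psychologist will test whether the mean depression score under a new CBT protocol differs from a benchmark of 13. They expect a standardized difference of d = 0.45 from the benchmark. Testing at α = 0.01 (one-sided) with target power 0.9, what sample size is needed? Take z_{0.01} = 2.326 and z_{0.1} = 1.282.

For a one-sample test: n = ((z_{α} + z_β) / d)².
z_{α} + z_β = 2.326 + 1.282 = 3.608.
n = (3.608 / 0.45)² = 8.018² = 64.28.
Round up.

n = 65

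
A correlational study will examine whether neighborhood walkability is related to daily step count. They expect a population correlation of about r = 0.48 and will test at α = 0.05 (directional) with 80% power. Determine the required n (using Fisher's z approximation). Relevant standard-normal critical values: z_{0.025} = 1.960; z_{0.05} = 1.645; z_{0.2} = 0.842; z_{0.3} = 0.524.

n = 26

Fisher's z: C = ½·ln((1+r)/(1−r)) = ½·ln(2.8462) = 0.5230.
n = ((z_{α} + z_β)/C)² + 3.
(1.645 + 0.842) / 0.5230 = 2.487 / 0.5230 = 4.755.
n = 4.755² + 3 = 22.61 + 3 = 25.6.
Round up.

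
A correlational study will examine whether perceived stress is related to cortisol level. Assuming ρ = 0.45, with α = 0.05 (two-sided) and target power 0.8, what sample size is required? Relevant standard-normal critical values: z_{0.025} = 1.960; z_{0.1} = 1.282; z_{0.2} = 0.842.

Fisher's z: C = ½·ln((1+r)/(1−r)) = ½·ln(2.6364) = 0.4847.
n = ((z_{α/2} + z_β)/C)² + 3.
(1.960 + 0.842) / 0.4847 = 2.802 / 0.4847 = 5.781.
n = 5.781² + 3 = 33.42 + 3 = 36.4.
Round up.

n = 37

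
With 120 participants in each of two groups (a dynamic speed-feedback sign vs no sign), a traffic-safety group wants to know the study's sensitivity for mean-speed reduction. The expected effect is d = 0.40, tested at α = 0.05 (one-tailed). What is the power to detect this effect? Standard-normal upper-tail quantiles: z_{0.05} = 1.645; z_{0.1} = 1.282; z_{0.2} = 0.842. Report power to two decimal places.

For two equal groups, power = Φ(d·√(n/2) − z_{α}).
d·√(n/2) = 0.40 × √(120/2) = 0.40 × 7.746 = 3.098.
z_β = 3.098 − 1.645 = 1.453.
Power = Φ(1.453) = 0.927.

power ≈ 0.93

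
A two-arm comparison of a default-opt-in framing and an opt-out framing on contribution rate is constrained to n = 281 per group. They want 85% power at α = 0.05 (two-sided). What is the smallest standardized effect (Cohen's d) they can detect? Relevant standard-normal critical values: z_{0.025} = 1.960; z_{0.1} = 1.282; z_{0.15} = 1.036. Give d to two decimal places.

For two independent groups of n = 281 each: d_min = (z_{α/2} + z_β)·√(2/n).
z-sum = 1.960 + 1.036 = 2.996.
d_min = 2.996 × √(2/281) = 2.996 × 0.0844 = 0.253.

d_min ≈ 0.25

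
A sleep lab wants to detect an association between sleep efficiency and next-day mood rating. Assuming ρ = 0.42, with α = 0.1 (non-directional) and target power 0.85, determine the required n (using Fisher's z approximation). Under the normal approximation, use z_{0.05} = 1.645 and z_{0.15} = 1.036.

Fisher's z: C = ½·ln((1+r)/(1−r)) = ½·ln(2.4483) = 0.4477.
n = ((z_{α/2} + z_β)/C)² + 3.
(1.645 + 1.036) / 0.4477 = 2.681 / 0.4477 = 5.988.
n = 5.988² + 3 = 35.86 + 3 = 38.9.
Round up.

n = 39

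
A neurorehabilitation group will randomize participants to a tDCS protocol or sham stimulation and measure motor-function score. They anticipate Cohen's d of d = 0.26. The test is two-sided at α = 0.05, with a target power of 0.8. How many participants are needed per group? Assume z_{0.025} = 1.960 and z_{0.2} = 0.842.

n = 233 per group

For two independent groups with equal n: n = 2·((z_{α/2} + z_β) / d)².
z_{α/2} + z_β = 1.960 + 0.842 = 2.802.
n = 2 × (2.802 / 0.26)² = 2 × 10.777² = 2 × 116.14 = 232.3.
Round up to the next whole participant.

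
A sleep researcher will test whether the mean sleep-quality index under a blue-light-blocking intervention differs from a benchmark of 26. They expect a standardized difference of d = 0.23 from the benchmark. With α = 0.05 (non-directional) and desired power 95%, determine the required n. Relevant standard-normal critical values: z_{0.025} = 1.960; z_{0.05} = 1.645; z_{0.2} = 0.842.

n = 246

For a one-sample test: n = ((z_{α/2} + z_β) / d)².
z_{α/2} + z_β = 1.960 + 1.645 = 3.605.
n = (3.605 / 0.23)² = 15.674² = 245.67.
Round up.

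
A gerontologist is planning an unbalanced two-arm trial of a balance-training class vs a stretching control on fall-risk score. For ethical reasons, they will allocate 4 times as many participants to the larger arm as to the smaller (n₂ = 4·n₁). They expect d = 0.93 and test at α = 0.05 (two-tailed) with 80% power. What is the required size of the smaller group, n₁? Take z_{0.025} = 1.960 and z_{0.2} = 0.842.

n₁ = 12

With allocation ratio k = n₂/n₁ = 4, Var(x̄₁−x̄₂) = σ²(1/n₁ + 1/(k·n₁)) = σ²·(k+1)/(k·n₁).
So n₁ = (1 + 1/k)·((z_{α/2} + z_β)/d)² = 1.250 × (2.802/0.93)².
n₁ = 1.250 × 9.08 = 11.3.
Round up: n₁ = 12, giving n₂ = 4 × 12 = 48.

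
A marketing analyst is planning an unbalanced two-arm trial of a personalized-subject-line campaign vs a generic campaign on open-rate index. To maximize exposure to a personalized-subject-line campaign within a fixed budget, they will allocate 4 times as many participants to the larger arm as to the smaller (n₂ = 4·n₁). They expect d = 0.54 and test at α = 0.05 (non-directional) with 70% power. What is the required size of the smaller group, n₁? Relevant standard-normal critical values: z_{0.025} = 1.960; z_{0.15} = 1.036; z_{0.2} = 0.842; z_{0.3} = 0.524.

With allocation ratio k = n₂/n₁ = 4, Var(x̄₁−x̄₂) = σ²(1/n₁ + 1/(k·n₁)) = σ²·(k+1)/(k·n₁).
So n₁ = (1 + 1/k)·((z_{α/2} + z_β)/d)² = 1.250 × (2.484/0.54)².
n₁ = 1.250 × 21.16 = 26.4.
Round up: n₁ = 27, giving n₂ = 4 × 27 = 108.

n₁ = 27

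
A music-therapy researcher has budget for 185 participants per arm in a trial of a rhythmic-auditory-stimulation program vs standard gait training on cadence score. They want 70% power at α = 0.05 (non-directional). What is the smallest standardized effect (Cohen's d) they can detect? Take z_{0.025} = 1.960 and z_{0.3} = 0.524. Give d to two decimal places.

d_min ≈ 0.26

For two independent groups of n = 185 each: d_min = (z_{α/2} + z_β)·√(2/n).
z-sum = 1.960 + 0.524 = 2.484.
d_min = 2.484 × √(2/185) = 2.484 × 0.1040 = 0.258.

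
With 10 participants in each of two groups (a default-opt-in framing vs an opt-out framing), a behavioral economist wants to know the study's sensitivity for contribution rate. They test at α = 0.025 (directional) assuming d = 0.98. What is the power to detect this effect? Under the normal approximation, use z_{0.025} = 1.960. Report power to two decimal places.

For two equal groups, power = Φ(d·√(n/2) − z_{α}).
d·√(n/2) = 0.98 × √(10/2) = 0.98 × 2.236 = 2.191.
z_β = 2.191 − 1.960 = 0.231.
Power = Φ(0.231) = 0.591.

power ≈ 0.59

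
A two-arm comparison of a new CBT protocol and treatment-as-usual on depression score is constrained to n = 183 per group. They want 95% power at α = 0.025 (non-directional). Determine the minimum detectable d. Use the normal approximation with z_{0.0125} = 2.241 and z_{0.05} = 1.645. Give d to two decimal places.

d_min ≈ 0.41

For two independent groups of n = 183 each: d_min = (z_{α/2} + z_β)·√(2/n).
z-sum = 2.241 + 1.645 = 3.886.
d_min = 3.886 × √(2/183) = 3.886 × 0.1045 = 0.406.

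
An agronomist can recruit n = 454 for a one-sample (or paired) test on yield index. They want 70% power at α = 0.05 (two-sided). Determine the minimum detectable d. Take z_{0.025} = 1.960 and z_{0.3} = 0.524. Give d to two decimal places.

For a single sample (or paired design) of n = 454: d_min = (z_{α/2} + z_β)/√n.
z-sum = 1.960 + 0.524 = 2.484.
d_min = 2.484 / √454 = 2.484 / 21.307 = 0.117.

d_min ≈ 0.12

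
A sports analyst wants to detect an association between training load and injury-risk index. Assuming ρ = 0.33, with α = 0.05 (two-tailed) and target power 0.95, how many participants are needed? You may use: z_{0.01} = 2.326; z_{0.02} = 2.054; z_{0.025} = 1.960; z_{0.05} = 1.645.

Fisher's z: C = ½·ln((1+r)/(1−r)) = ½·ln(1.9851) = 0.3428.
n = ((z_{α/2} + z_β)/C)² + 3.
(1.960 + 1.645) / 0.3428 = 3.605 / 0.3428 = 10.516.
n = 10.516² + 3 = 110.59 + 3 = 113.6.
Round up.

n = 114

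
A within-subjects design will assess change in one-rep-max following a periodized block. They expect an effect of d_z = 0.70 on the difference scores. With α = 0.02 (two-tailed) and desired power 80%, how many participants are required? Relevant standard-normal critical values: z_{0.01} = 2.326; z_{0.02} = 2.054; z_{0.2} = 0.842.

n = 21 pairs

For a paired (one-sample on differences) test: n = ((z_{α/2} + z_β) / d)².
z_{α/2} + z_β = 2.326 + 0.842 = 3.168.
n = (3.168 / 0.70)² = 4.526² = 20.48.
Round up.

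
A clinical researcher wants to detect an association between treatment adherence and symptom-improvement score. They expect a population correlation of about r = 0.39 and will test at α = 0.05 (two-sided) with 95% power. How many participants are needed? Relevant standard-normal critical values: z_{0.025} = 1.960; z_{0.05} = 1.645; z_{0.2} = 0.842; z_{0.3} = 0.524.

n = 80

Fisher's z: C = ½·ln((1+r)/(1−r)) = ½·ln(2.2787) = 0.4118.
n = ((z_{α/2} + z_β)/C)² + 3.
(1.960 + 1.645) / 0.4118 = 3.605 / 0.4118 = 8.754.
n = 8.754² + 3 = 76.64 + 3 = 79.6.
Round up.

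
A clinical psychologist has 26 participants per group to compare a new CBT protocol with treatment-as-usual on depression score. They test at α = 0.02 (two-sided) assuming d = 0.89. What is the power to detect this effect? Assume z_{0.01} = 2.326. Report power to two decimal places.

For two equal groups, power = Φ(d·√(n/2) − z_{α/2}).
d·√(n/2) = 0.89 × √(26/2) = 0.89 × 3.606 = 3.209.
z_β = 3.209 − 2.326 = 0.883.
Power = Φ(0.883) = 0.811.

power ≈ 0.81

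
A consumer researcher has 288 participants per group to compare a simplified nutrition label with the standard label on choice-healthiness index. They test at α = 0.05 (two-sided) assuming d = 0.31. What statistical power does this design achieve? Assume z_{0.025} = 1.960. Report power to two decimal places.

For two equal groups, power = Φ(d·√(n/2) − z_{α/2}).
d·√(n/2) = 0.31 × √(288/2) = 0.31 × 12.000 = 3.720.
z_β = 3.720 − 1.960 = 1.760.
Power = Φ(1.760) = 0.961.

power ≈ 0.96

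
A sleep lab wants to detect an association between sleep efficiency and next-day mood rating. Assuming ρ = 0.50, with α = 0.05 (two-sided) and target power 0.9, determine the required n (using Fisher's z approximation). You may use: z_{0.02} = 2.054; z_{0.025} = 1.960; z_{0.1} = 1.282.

Fisher's z: C = ½·ln((1+r)/(1−r)) = ½·ln(3.0000) = 0.5493.
n = ((z_{α/2} + z_β)/C)² + 3.
(1.960 + 1.282) / 0.5493 = 3.242 / 0.5493 = 5.902.
n = 5.902² + 3 = 34.83 + 3 = 37.8.
Round up.

n = 38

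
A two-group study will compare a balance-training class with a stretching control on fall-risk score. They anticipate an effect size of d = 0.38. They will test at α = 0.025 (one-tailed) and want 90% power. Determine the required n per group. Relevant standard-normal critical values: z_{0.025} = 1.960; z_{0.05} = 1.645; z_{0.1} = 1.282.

n = 146 per group

For two independent groups with equal n: n = 2·((z_{α} + z_β) / d)².
z_{α} + z_β = 1.960 + 1.282 = 3.242.
n = 2 × (3.242 / 0.38)² = 2 × 8.532² = 2 × 72.79 = 145.6.
Round up to the next whole participant.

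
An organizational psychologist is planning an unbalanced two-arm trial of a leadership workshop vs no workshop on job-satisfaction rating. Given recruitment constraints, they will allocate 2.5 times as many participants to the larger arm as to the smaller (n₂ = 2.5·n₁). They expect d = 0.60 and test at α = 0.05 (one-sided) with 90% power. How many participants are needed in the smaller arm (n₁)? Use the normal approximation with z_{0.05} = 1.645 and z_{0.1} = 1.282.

With allocation ratio k = n₂/n₁ = 2.5, Var(x̄₁−x̄₂) = σ²(1/n₁ + 1/(k·n₁)) = σ²·(k+1)/(k·n₁).
So n₁ = (1 + 1/k)·((z_{α} + z_β)/d)² = 1.400 × (2.927/0.60)².
n₁ = 1.400 × 23.80 = 33.3.
Round up: n₁ = 34, giving n₂ = 2.5 × 34 = 85.

n₁ = 34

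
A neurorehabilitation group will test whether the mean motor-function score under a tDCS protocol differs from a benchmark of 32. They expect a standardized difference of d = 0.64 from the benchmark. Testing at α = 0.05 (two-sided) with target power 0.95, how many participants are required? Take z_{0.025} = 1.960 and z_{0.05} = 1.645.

n = 32

For a one-sample test: n = ((z_{α/2} + z_β) / d)².
z_{α/2} + z_β = 1.960 + 1.645 = 3.605.
n = (3.605 / 0.64)² = 5.633² = 31.73.
Round up.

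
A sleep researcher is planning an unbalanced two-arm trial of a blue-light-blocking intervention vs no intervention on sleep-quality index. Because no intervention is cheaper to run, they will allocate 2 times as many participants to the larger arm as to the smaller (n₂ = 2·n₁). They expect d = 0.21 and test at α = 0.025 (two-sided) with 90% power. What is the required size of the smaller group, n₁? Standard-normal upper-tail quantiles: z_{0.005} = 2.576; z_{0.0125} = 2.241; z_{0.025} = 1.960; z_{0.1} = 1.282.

n₁ = 423

With allocation ratio k = n₂/n₁ = 2, Var(x̄₁−x̄₂) = σ²(1/n₁ + 1/(k·n₁)) = σ²·(k+1)/(k·n₁).
So n₁ = (1 + 1/k)·((z_{α/2} + z_β)/d)² = 1.500 × (3.523/0.21)².
n₁ = 1.500 × 281.44 = 422.2.
Round up: n₁ = 423, giving n₂ = 2 × 423 = 846.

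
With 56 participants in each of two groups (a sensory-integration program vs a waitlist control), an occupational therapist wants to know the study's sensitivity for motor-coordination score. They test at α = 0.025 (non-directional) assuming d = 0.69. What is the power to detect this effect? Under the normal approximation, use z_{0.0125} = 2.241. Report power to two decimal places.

For two equal groups, power = Φ(d·√(n/2) − z_{α/2}).
d·√(n/2) = 0.69 × √(56/2) = 0.69 × 5.292 = 3.651.
z_β = 3.651 − 2.241 = 1.410.
Power = Φ(1.410) = 0.921.

power ≈ 0.92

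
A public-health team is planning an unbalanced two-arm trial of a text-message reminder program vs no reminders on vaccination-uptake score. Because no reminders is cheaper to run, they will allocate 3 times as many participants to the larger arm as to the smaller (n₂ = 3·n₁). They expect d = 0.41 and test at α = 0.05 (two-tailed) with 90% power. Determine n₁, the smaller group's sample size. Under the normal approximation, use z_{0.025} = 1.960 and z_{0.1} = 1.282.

n₁ = 84

With allocation ratio k = n₂/n₁ = 3, Var(x̄₁−x̄₂) = σ²(1/n₁ + 1/(k·n₁)) = σ²·(k+1)/(k·n₁).
So n₁ = (1 + 1/k)·((z_{α/2} + z_β)/d)² = 1.333 × (3.242/0.41)².
n₁ = 1.333 × 62.53 = 83.4.
Round up: n₁ = 84, giving n₂ = 3 × 84 = 252.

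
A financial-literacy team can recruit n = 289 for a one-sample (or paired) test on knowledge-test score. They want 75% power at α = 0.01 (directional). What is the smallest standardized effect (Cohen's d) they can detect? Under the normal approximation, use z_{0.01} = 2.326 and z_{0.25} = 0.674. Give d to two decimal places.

For a single sample (or paired design) of n = 289: d_min = (z_{α} + z_β)/√n.
z-sum = 2.326 + 0.674 = 3.000.
d_min = 3.000 / √289 = 3.000 / 17.000 = 0.176.

d_min ≈ 0.18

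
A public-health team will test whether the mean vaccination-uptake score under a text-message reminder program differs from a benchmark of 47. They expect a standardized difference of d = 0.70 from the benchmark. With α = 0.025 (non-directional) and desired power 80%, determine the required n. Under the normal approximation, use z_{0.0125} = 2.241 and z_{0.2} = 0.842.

n = 20

For a one-sample test: n = ((z_{α/2} + z_β) / d)².
z_{α/2} + z_β = 2.241 + 0.842 = 3.083.
n = (3.083 / 0.70)² = 4.404² = 19.40.
Round up.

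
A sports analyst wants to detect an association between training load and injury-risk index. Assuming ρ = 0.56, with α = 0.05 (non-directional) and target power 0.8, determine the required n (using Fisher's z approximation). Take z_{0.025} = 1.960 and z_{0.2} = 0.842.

n = 23

Fisher's z: C = ½·ln((1+r)/(1−r)) = ½·ln(3.5455) = 0.6328.
n = ((z_{α/2} + z_β)/C)² + 3.
(1.960 + 0.842) / 0.6328 = 2.802 / 0.6328 = 4.428.
n = 4.428² + 3 = 19.61 + 3 = 22.6.
Round up.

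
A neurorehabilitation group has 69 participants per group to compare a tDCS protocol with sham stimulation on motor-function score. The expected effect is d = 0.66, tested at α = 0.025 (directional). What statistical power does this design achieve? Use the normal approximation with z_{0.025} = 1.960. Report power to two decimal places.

For two equal groups, power = Φ(d·√(n/2) − z_{α}).
d·√(n/2) = 0.66 × √(69/2) = 0.66 × 5.874 = 3.877.
z_β = 3.877 − 1.960 = 1.917.
Power = Φ(1.917) = 0.972.

power ≈ 0.97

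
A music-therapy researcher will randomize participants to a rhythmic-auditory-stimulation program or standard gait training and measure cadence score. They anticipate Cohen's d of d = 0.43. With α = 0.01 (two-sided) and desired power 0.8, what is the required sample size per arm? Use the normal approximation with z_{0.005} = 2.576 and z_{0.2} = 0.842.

n = 127 per group

For two independent groups with equal n: n = 2·((z_{α/2} + z_β) / d)².
z_{α/2} + z_β = 2.576 + 0.842 = 3.418.
n = 2 × (3.418 / 0.43)² = 2 × 7.949² = 2 × 63.18 = 126.4.
Round up to the next whole participant.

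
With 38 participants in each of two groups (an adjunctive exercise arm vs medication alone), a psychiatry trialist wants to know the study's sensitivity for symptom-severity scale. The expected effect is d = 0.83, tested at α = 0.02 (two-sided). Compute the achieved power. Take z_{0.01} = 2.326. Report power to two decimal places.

power ≈ 0.90

For two equal groups, power = Φ(d·√(n/2) − z_{α/2}).
d·√(n/2) = 0.83 × √(38/2) = 0.83 × 4.359 = 3.618.
z_β = 3.618 − 2.326 = 1.292.
Power = Φ(1.292) = 0.902.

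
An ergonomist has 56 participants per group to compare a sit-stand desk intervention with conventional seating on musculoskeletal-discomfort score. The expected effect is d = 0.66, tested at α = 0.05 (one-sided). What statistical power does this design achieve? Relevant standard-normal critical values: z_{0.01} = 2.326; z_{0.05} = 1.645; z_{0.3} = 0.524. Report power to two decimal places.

power ≈ 0.97

For two equal groups, power = Φ(d·√(n/2) − z_{α}).
d·√(n/2) = 0.66 × √(56/2) = 0.66 × 5.292 = 3.492.
z_β = 3.492 − 1.645 = 1.847.
Power = Φ(1.847) = 0.968.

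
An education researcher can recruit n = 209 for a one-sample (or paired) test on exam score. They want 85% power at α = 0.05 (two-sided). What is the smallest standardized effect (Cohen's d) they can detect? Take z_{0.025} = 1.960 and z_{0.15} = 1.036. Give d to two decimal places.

For a single sample (or paired design) of n = 209: d_min = (z_{α/2} + z_β)/√n.
z-sum = 1.960 + 1.036 = 2.996.
d_min = 2.996 / √209 = 2.996 / 14.457 = 0.207.

d_min ≈ 0.21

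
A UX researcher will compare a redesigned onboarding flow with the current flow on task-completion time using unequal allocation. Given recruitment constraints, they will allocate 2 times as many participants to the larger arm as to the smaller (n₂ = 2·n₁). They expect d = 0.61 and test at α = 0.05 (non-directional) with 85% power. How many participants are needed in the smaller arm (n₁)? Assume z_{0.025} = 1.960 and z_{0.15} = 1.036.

n₁ = 37

With allocation ratio k = n₂/n₁ = 2, Var(x̄₁−x̄₂) = σ²(1/n₁ + 1/(k·n₁)) = σ²·(k+1)/(k·n₁).
So n₁ = (1 + 1/k)·((z_{α/2} + z_β)/d)² = 1.500 × (2.996/0.61)².
n₁ = 1.500 × 24.12 = 36.2.
Round up: n₁ = 37, giving n₂ = 2 × 37 = 74.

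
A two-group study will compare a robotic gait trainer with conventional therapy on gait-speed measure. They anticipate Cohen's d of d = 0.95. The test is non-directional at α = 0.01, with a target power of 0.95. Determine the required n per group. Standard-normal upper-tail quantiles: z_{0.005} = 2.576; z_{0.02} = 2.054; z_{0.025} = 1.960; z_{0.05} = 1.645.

n = 40 per group

For two independent groups with equal n: n = 2·((z_{α/2} + z_β) / d)².
z_{α/2} + z_β = 2.576 + 1.645 = 4.221.
n = 2 × (4.221 / 0.95)² = 2 × 4.443² = 2 × 19.74 = 39.5.
Round up to the next whole participant.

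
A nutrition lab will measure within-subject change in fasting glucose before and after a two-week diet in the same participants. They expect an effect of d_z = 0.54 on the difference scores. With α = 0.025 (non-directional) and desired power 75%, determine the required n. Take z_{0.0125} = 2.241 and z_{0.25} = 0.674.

n = 30 pairs

For a paired (one-sample on differences) test: n = ((z_{α/2} + z_β) / d)².
z_{α/2} + z_β = 2.241 + 0.674 = 2.915.
n = (2.915 / 0.54)² = 5.398² = 29.14.
Round up.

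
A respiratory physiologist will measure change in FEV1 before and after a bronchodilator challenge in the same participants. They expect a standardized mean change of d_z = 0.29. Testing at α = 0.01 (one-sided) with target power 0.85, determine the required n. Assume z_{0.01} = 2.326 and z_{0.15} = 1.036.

For a paired (one-sample on differences) test: n = ((z_{α} + z_β) / d)².
z_{α} + z_β = 2.326 + 1.036 = 3.362.
n = (3.362 / 0.29)² = 11.593² = 134.40.
Round up.

n = 135 pairs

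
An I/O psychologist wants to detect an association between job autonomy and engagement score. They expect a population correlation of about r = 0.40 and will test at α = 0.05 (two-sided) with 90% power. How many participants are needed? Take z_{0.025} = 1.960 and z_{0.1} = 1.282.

Fisher's z: C = ½·ln((1+r)/(1−r)) = ½·ln(2.3333) = 0.4236.
n = ((z_{α/2} + z_β)/C)² + 3.
(1.960 + 1.282) / 0.4236 = 3.242 / 0.4236 = 7.653.
n = 7.653² + 3 = 58.58 + 3 = 61.6.
Round up.

n = 62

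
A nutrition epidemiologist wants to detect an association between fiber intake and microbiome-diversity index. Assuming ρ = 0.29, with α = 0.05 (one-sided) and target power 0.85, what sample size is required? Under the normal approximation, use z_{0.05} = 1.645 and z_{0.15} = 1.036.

n = 84

Fisher's z: C = ½·ln((1+r)/(1−r)) = ½·ln(1.8169) = 0.2986.
n = ((z_{α} + z_β)/C)² + 3.
(1.645 + 1.036) / 0.2986 = 2.681 / 0.2986 = 8.979.
n = 8.979² + 3 = 80.61 + 3 = 83.6.
Round up.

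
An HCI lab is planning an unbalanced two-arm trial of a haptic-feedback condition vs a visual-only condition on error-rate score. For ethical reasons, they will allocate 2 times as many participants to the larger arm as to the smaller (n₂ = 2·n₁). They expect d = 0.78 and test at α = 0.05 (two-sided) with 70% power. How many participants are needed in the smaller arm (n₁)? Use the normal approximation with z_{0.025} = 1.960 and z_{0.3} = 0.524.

n₁ = 16

With allocation ratio k = n₂/n₁ = 2, Var(x̄₁−x̄₂) = σ²(1/n₁ + 1/(k·n₁)) = σ²·(k+1)/(k·n₁).
So n₁ = (1 + 1/k)·((z_{α/2} + z_β)/d)² = 1.500 × (2.484/0.78)².
n₁ = 1.500 × 10.14 = 15.2.
Round up: n₁ = 16, giving n₂ = 2 × 16 = 32.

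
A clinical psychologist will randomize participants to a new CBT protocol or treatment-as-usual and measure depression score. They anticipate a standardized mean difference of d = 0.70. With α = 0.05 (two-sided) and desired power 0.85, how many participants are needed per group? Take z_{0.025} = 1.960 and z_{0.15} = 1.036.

n = 37 per group

For two independent groups with equal n: n = 2·((z_{α/2} + z_β) / d)².
z_{α/2} + z_β = 1.960 + 1.036 = 2.996.
n = 2 × (2.996 / 0.70)² = 2 × 4.280² = 2 × 18.32 = 36.6.
Round up to the next whole participant.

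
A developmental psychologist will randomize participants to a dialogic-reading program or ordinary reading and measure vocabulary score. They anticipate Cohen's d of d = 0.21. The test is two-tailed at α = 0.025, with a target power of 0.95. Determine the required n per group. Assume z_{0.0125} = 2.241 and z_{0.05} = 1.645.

For two independent groups with equal n: n = 2·((z_{α/2} + z_β) / d)².
z_{α/2} + z_β = 2.241 + 1.645 = 3.886.
n = 2 × (3.886 / 0.21)² = 2 × 18.505² = 2 × 342.43 = 684.9.
Round up to the next whole participant.

n = 685 per group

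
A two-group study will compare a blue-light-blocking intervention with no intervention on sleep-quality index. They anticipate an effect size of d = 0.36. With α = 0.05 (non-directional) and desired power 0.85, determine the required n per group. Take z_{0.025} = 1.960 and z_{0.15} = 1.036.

n = 139 per group

For two independent groups with equal n: n = 2·((z_{α/2} + z_β) / d)².
z_{α/2} + z_β = 1.960 + 1.036 = 2.996.
n = 2 × (2.996 / 0.36)² = 2 × 8.322² = 2 × 69.26 = 138.5.
Round up to the next whole participant.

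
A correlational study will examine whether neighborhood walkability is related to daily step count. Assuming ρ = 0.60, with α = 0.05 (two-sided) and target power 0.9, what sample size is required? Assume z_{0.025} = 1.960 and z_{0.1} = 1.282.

Fisher's z: C = ½·ln((1+r)/(1−r)) = ½·ln(4.0000) = 0.6931.
n = ((z_{α/2} + z_β)/C)² + 3.
(1.960 + 1.282) / 0.6931 = 3.242 / 0.6931 = 4.678.
n = 4.678² + 3 = 21.88 + 3 = 24.9.
Round up.

n = 25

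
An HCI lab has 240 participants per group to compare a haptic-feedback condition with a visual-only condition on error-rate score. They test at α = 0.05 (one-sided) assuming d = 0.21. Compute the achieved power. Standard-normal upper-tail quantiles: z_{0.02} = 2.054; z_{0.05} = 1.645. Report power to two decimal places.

For two equal groups, power = Φ(d·√(n/2) − z_{α}).
d·√(n/2) = 0.21 × √(240/2) = 0.21 × 10.954 = 2.300.
z_β = 2.300 − 1.645 = 0.655.
Power = Φ(0.655) = 0.744.

power ≈ 0.74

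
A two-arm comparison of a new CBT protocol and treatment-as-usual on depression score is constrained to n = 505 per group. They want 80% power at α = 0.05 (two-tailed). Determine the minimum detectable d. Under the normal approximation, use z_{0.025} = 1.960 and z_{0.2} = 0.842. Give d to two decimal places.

d_min ≈ 0.18

For two independent groups of n = 505 each: d_min = (z_{α/2} + z_β)·√(2/n).
z-sum = 1.960 + 0.842 = 2.802.
d_min = 2.802 × √(2/505) = 2.802 × 0.0629 = 0.176.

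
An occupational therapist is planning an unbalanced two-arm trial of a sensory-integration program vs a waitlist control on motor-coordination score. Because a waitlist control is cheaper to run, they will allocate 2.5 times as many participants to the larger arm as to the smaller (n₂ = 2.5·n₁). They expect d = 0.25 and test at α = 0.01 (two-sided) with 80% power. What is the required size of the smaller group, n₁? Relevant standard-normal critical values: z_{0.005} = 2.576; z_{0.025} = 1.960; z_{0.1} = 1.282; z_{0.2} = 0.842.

n₁ = 262

With allocation ratio k = n₂/n₁ = 2.5, Var(x̄₁−x̄₂) = σ²(1/n₁ + 1/(k·n₁)) = σ²·(k+1)/(k·n₁).
So n₁ = (1 + 1/k)·((z_{α/2} + z_β)/d)² = 1.400 × (3.418/0.25)².
n₁ = 1.400 × 186.92 = 261.7.
Round up: n₁ = 262, giving n₂ = 2.5 × 262 = 655.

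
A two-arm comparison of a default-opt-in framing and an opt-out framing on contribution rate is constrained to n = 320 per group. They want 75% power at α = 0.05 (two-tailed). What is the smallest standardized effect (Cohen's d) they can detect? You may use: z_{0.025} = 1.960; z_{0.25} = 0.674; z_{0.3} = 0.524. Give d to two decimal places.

For two independent groups of n = 320 each: d_min = (z_{α/2} + z_β)·√(2/n).
z-sum = 1.960 + 0.674 = 2.634.
d_min = 2.634 × √(2/320) = 2.634 × 0.0791 = 0.208.

d_min ≈ 0.21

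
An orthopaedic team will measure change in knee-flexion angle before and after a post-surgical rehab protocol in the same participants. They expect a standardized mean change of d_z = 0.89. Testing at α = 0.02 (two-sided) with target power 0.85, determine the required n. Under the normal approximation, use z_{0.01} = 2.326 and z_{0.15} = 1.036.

For a paired (one-sample on differences) test: n = ((z_{α/2} + z_β) / d)².
z_{α/2} + z_β = 2.326 + 1.036 = 3.362.
n = (3.362 / 0.89)² = 3.778² = 14.27.
Round up.

n = 15 pairs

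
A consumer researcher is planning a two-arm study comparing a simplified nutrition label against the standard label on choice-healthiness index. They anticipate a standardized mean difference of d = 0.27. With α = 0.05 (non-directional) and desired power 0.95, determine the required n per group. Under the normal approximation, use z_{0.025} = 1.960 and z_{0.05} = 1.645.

n = 357 per group

For two independent groups with equal n: n = 2·((z_{α/2} + z_β) / d)².
z_{α/2} + z_β = 1.960 + 1.645 = 3.605.
n = 2 × (3.605 / 0.27)² = 2 × 13.352² = 2 × 178.27 = 356.5.
Round up to the next whole participant.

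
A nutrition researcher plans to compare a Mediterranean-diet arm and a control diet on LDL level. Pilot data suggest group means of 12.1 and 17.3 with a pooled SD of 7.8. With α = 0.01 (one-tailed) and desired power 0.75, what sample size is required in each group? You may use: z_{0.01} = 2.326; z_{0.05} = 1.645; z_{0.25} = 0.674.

n = 41 per group

Cohen's d = |M₁ − M₂| / SD_pooled = |12.1 − 17.3| / 7.8 = 5.2 / 7.8 = 0.667.
For two independent groups with equal n: n = 2·((z_{α} + z_β) / d)².
z_{α} + z_β = 2.326 + 0.674 = 3.000.
n = 2 × (3.000 / 0.667)² = 2 × 4.498² = 2 × 20.23 = 40.5.
Round up to the next whole participant.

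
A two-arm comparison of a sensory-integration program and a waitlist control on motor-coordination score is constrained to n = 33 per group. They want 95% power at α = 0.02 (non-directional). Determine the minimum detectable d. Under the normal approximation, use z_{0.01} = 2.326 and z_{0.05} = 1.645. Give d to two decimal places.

For two independent groups of n = 33 each: d_min = (z_{α/2} + z_β)·√(2/n).
z-sum = 2.326 + 1.645 = 3.971.
d_min = 3.971 × √(2/33) = 3.971 × 0.2462 = 0.978.

d_min ≈ 0.98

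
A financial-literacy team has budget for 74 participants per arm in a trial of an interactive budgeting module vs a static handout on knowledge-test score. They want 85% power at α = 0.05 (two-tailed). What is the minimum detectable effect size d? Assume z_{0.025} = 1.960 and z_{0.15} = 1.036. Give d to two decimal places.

For two independent groups of n = 74 each: d_min = (z_{α/2} + z_β)·√(2/n).
z-sum = 1.960 + 1.036 = 2.996.
d_min = 2.996 × √(2/74) = 2.996 × 0.1644 = 0.493.

d_min ≈ 0.49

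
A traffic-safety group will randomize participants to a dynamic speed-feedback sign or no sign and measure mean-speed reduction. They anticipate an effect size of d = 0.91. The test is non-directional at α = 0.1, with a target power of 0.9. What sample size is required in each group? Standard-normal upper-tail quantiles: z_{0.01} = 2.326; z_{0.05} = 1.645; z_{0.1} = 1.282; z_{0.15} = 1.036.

n = 21 per group

For two independent groups with equal n: n = 2·((z_{α/2} + z_β) / d)².
z_{α/2} + z_β = 1.645 + 1.282 = 2.927.
n = 2 × (2.927 / 0.91)² = 2 × 3.216² = 2 × 10.35 = 20.7.
Round up to the next whole participant.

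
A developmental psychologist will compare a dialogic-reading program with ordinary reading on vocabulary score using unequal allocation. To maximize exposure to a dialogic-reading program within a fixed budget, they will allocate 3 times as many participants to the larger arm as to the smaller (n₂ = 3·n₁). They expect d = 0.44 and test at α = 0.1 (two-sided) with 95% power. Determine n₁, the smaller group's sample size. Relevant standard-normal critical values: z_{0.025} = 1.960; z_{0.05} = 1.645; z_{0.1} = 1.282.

n₁ = 75

With allocation ratio k = n₂/n₁ = 3, Var(x̄₁−x̄₂) = σ²(1/n₁ + 1/(k·n₁)) = σ²·(k+1)/(k·n₁).
So n₁ = (1 + 1/k)·((z_{α/2} + z_β)/d)² = 1.333 × (3.290/0.44)².
n₁ = 1.333 × 55.91 = 74.5.
Round up: n₁ = 75, giving n₂ = 3 × 75 = 225.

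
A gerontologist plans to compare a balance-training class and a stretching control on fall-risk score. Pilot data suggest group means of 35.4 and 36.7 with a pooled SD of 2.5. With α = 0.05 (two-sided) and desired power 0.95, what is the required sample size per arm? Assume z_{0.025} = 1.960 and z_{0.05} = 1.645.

n = 97 per group

Cohen's d = |M₁ − M₂| / SD_pooled = |35.4 − 36.7| / 2.5 = 1.3 / 2.5 = 0.520.
For two independent groups with equal n: n = 2·((z_{α/2} + z_β) / d)².
z_{α/2} + z_β = 1.960 + 1.645 = 3.605.
n = 2 × (3.605 / 0.520)² = 2 × 6.933² = 2 × 48.06 = 96.1.
Round up to the next whole participant.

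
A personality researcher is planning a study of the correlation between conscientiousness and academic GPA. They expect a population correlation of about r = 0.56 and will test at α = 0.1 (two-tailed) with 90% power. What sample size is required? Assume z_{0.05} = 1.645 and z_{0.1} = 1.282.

n = 25

Fisher's z: C = ½·ln((1+r)/(1−r)) = ½·ln(3.5455) = 0.6328.
n = ((z_{α/2} + z_β)/C)² + 3.
(1.645 + 1.282) / 0.6328 = 2.927 / 0.6328 = 4.625.
n = 4.625² + 3 = 21.40 + 3 = 24.4.
Round up.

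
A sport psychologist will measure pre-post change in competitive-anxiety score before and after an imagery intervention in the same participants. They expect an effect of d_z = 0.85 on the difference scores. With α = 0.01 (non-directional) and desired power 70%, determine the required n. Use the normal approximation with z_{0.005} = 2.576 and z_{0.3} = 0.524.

For a paired (one-sample on differences) test: n = ((z_{α/2} + z_β) / d)².
z_{α/2} + z_β = 2.576 + 0.524 = 3.100.
n = (3.100 / 0.85)² = 3.647² = 13.30.
Round up.

n = 14 pairs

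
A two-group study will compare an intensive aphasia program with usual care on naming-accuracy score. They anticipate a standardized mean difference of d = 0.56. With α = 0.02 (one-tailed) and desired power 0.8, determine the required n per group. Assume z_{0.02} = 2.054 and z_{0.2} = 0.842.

For two independent groups with equal n: n = 2·((z_{α} + z_β) / d)².
z_{α} + z_β = 2.054 + 0.842 = 2.896.
n = 2 × (2.896 / 0.56)² = 2 × 5.171² = 2 × 26.74 = 53.5.
Round up to the next whole participant.

n = 54 per group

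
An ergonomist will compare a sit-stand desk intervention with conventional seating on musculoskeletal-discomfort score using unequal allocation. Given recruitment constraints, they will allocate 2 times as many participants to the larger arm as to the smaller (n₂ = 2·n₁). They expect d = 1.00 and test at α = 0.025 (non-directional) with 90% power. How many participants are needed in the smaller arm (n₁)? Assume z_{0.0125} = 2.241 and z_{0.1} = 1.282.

n₁ = 19

With allocation ratio k = n₂/n₁ = 2, Var(x̄₁−x̄₂) = σ²(1/n₁ + 1/(k·n₁)) = σ²·(k+1)/(k·n₁).
So n₁ = (1 + 1/k)·((z_{α/2} + z_β)/d)² = 1.500 × (3.523/1.00)².
n₁ = 1.500 × 12.41 = 18.6.
Round up: n₁ = 19, giving n₂ = 2 × 19 = 38.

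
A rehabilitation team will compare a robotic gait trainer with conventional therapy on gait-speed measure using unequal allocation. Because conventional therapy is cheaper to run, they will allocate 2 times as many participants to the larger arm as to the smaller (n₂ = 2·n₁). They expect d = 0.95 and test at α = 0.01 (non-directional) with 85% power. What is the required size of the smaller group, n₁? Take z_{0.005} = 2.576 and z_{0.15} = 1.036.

With allocation ratio k = n₂/n₁ = 2, Var(x̄₁−x̄₂) = σ²(1/n₁ + 1/(k·n₁)) = σ²·(k+1)/(k·n₁).
So n₁ = (1 + 1/k)·((z_{α/2} + z_β)/d)² = 1.500 × (3.612/0.95)².
n₁ = 1.500 × 14.46 = 21.7.
Round up: n₁ = 22, giving n₂ = 2 × 22 = 44.

n₁ = 22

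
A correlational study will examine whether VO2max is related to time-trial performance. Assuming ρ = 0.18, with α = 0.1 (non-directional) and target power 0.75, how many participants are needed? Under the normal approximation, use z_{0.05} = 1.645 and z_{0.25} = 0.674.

n = 166

Fisher's z: C = ½·ln((1+r)/(1−r)) = ½·ln(1.4390) = 0.1820.
n = ((z_{α/2} + z_β)/C)² + 3.
(1.645 + 0.674) / 0.1820 = 2.319 / 0.1820 = 12.742.
n = 12.742² + 3 = 162.35 + 3 = 165.4.
Round up.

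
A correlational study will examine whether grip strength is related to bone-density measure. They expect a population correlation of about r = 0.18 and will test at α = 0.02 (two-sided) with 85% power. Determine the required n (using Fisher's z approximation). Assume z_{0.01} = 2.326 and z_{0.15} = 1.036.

Fisher's z: C = ½·ln((1+r)/(1−r)) = ½·ln(1.4390) = 0.1820.
n = ((z_{α/2} + z_β)/C)² + 3.
(2.326 + 1.036) / 0.1820 = 3.362 / 0.1820 = 18.473.
n = 18.473² + 3 = 341.23 + 3 = 344.2.
Round up.

n = 345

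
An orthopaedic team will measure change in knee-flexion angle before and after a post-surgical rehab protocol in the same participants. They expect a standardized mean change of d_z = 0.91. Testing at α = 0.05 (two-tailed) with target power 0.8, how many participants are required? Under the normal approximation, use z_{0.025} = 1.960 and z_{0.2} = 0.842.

n = 10 pairs

For a paired (one-sample on differences) test: n = ((z_{α/2} + z_β) / d)².
z_{α/2} + z_β = 1.960 + 0.842 = 2.802.
n = (2.802 / 0.91)² = 3.079² = 9.48.
Round up.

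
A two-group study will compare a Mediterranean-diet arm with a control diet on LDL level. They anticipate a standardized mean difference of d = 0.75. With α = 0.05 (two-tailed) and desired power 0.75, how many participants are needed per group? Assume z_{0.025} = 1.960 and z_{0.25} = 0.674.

For two independent groups with equal n: n = 2·((z_{α/2} + z_β) / d)².
z_{α/2} + z_β = 1.960 + 0.674 = 2.634.
n = 2 × (2.634 / 0.75)² = 2 × 3.512² = 2 × 12.33 = 24.7.
Round up to the next whole participant.

n = 25 per group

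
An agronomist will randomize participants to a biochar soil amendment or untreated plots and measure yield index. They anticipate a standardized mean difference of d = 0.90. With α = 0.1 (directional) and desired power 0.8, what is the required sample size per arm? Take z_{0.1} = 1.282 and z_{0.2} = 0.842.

n = 12 per group

For two independent groups with equal n: n = 2·((z_{α} + z_β) / d)².
z_{α} + z_β = 1.282 + 0.842 = 2.124.
n = 2 × (2.124 / 0.90)² = 2 × 2.360² = 2 × 5.57 = 11.1.
Round up to the next whole participant.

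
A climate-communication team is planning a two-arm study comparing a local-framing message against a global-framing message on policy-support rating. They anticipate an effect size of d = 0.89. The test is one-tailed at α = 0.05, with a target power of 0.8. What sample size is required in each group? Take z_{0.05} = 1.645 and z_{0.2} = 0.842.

For two independent groups with equal n: n = 2·((z_{α} + z_β) / d)².
z_{α} + z_β = 1.645 + 0.842 = 2.487.
n = 2 × (2.487 / 0.89)² = 2 × 2.794² = 2 × 7.81 = 15.6.
Round up to the next whole participant.

n = 16 per group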